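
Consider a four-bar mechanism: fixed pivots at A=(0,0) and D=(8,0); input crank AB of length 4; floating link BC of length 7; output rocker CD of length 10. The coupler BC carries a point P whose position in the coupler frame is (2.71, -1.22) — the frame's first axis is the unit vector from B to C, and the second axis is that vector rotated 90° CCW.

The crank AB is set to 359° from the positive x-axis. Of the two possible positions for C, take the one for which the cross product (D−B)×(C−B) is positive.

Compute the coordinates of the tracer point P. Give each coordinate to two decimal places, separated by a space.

3.21 2.80

A=(0,0), D=(8.00,0)
B = A + 4.00·(cos359°, sin359°) = (3.9994, -0.0698)
|BD| = 4.0012
circle(B,7.00) ∩ circle(D,10.00): a=-4.3724, h=5.4664
  candidates: C₊=(-0.4678,5.3195) cross=21.872; C₋=(-0.2770,-5.6117) cross=-21.872
  mode + wants cross > 0 → take C=(-0.4678,5.3195) (cross=21.872)
ex = (C−B)/|BC| = (-0.6382,0.7699); ey = (-0.7699,-0.6382)
P = B + 2.71·ex + -1.22·ey = (3.2092,2.7952)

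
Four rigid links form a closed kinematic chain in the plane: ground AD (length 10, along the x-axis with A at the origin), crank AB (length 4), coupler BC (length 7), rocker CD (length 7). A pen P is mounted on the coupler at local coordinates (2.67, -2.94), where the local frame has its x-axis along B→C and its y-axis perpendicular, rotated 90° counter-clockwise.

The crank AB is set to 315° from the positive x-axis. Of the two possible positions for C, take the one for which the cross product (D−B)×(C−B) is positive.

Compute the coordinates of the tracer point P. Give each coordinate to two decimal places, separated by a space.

6.26 -0.82

A=(0,0), D=(10.00,0)
B = A + 4.00·(cos315°, sin315°) = (2.8284, -2.8284)
|BD| = 7.7092
circle(B,7.00) ∩ circle(D,7.00): a=3.8546, h=5.8431
  candidates: C₊=(4.2704,4.0214) cross=45.046; C₋=(8.5580,-6.8499) cross=-45.046
  mode + wants cross > 0 → take C=(4.2704,4.0214) (cross=45.046)
ex = (C−B)/|BC| = (0.2060,0.9786); ey = (-0.9786,0.2060)
P = B + 2.67·ex + -2.94·ey = (6.2554,-0.8213)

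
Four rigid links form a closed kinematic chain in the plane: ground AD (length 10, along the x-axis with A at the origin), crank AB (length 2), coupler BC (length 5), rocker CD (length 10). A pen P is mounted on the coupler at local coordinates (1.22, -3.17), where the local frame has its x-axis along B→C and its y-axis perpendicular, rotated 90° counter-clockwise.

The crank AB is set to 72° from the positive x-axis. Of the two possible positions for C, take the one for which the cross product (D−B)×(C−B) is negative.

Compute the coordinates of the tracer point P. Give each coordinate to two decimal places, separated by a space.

-2.58 0.76

A=(0,0), D=(10.00,0)
B = A + 2.00·(cos72°, sin72°) = (0.6180, 1.9021)
|BD| = 9.5728
circle(B,5.00) ∩ circle(D,10.00): a=0.8691, h=4.9239
  candidates: C₊=(2.4482,6.5551) cross=47.136; C₋=(0.4914,-3.0963) cross=-47.136
  mode - wants cross < 0 → take C=(0.4914,-3.0963) (cross=-47.136)
ex = (C−B)/|BC| = (-0.0253,-0.9997); ey = (0.9997,-0.0253)
P = B + 1.22·ex + -3.17·ey = (-2.5818,0.7628)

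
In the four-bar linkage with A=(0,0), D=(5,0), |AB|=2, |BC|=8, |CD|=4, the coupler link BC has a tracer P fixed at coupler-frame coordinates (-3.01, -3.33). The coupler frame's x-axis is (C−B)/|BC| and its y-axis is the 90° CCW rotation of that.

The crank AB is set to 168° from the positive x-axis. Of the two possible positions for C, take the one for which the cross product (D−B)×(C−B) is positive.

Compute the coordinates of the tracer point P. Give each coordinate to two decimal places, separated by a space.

A=(0,0), D=(5.00,0)
B = A + 2.00·(cos168°, sin168°) = (-1.9563, 0.4158)
|BD| = 6.9687
circle(B,8.00) ∩ circle(D,4.00): a=6.9283, h=3.9998
  candidates: C₊=(5.1983,3.9951) cross=27.873; C₋=(4.7210,-3.9903) cross=-27.873
  mode + wants cross > 0 → take C=(5.1983,3.9951) (cross=27.873)
ex = (C−B)/|BC| = (0.8943,0.4474); ey = (-0.4474,0.8943)
P = B + -3.01·ex + -3.33·ey = (-3.1584,-3.9090)

-3.16 -3.91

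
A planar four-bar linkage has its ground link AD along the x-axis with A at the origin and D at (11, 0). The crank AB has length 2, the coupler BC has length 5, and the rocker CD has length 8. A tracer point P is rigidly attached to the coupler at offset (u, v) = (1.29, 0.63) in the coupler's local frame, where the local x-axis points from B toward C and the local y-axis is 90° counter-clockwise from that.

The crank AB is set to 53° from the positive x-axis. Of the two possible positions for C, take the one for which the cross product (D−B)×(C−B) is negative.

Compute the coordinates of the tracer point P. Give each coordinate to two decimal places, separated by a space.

2.36 0.75

A=(0,0), D=(11.00,0)
B = A + 2.00·(cos53°, sin53°) = (1.2036, 1.5973)
|BD| = 9.9257
circle(B,5.00) ∩ circle(D,8.00): a=2.9983, h=4.0013
  candidates: C₊=(4.8067,5.0639) cross=39.716; C₋=(3.5189,-2.8344) cross=-39.716
  mode - wants cross < 0 → take C=(3.5189,-2.8344) (cross=-39.716)
ex = (C−B)/|BC| = (0.4631,-0.8863); ey = (0.8863,0.4631)
P = B + 1.29·ex + 0.63·ey = (2.3594,0.7456)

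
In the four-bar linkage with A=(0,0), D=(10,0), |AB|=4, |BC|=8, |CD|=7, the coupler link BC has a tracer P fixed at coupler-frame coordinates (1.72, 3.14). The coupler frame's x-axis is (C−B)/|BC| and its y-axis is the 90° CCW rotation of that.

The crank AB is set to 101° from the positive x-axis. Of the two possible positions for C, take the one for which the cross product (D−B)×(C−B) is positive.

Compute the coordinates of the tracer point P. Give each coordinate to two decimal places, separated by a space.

A=(0,0), D=(10.00,0)
B = A + 4.00·(cos101°, sin101°) = (-0.7632, 3.9265)
|BD| = 11.4571
circle(B,8.00) ∩ circle(D,7.00): a=6.3832, h=4.8224
  candidates: C₊=(6.8861,6.2692) cross=55.250; C₋=(3.5807,-2.7914) cross=-55.250
  mode + wants cross > 0 → take C=(6.8861,6.2692) (cross=55.250)
ex = (C−B)/|BC| = (0.9562,0.2928); ey = (-0.2928,0.9562)
P = B + 1.72·ex + 3.14·ey = (-0.0382,7.4325)

-0.04 7.43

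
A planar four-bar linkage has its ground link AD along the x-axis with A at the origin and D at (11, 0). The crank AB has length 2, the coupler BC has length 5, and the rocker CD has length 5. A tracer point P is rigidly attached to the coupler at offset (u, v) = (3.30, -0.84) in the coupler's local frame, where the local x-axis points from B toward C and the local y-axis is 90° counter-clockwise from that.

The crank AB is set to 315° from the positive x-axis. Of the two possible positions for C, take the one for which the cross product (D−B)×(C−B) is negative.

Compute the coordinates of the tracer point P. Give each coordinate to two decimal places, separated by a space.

4.61 -2.59

A=(0,0), D=(11.00,0)
B = A + 2.00·(cos315°, sin315°) = (1.4142, -1.4142)
|BD| = 9.6895
circle(B,5.00) ∩ circle(D,5.00): a=4.8448, h=1.2362
  candidates: C₊=(6.0267,0.5158) cross=11.978; C₋=(6.3875,-1.9301) cross=-11.978
  mode - wants cross < 0 → take C=(6.3875,-1.9301) (cross=-11.978)
ex = (C−B)/|BC| = (0.9947,-0.1032); ey = (0.1032,0.9947)
P = B + 3.30·ex + -0.84·ey = (4.6099,-2.5902)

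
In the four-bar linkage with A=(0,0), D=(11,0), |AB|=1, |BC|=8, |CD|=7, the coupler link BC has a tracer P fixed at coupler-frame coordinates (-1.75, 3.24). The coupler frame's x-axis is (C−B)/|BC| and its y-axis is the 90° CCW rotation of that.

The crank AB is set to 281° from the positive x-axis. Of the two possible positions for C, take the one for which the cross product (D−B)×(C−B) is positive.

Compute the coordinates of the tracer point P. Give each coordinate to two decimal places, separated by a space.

A=(0,0), D=(11.00,0)
B = A + 1.00·(cos281°, sin281°) = (0.1908, -0.9816)
|BD| = 10.8537
circle(B,8.00) ∩ circle(D,7.00): a=6.1178, h=5.1548
  candidates: C₊=(5.8174,4.7054) cross=55.949; C₋=(6.7498,-5.5620) cross=-55.949
  mode + wants cross > 0 → take C=(5.8174,4.7054) (cross=55.949)
ex = (C−B)/|BC| = (0.7033,0.7109); ey = (-0.7109,0.7033)
P = B + -1.75·ex + 3.24·ey = (-3.3432,0.0531)

-3.34 0.05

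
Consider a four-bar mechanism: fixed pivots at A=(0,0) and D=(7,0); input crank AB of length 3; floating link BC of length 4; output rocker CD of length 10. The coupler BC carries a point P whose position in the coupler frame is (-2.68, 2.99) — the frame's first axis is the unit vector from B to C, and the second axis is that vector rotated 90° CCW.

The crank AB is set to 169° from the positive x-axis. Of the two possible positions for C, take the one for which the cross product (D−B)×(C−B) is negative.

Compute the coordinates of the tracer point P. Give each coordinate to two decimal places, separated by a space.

A=(0,0), D=(7.00,0)
B = A + 3.00·(cos169°, sin169°) = (-2.9449, 0.5724)
|BD| = 9.9613
circle(B,4.00) ∩ circle(D,10.00): a=0.7644, h=3.9263
  candidates: C₊=(-1.9561,4.4483) cross=39.111; C₋=(-2.4074,-3.3913) cross=-39.111
  mode - wants cross < 0 → take C=(-2.4074,-3.3913) (cross=-39.111)
ex = (C−B)/|BC| = (0.1344,-0.9909); ey = (0.9909,0.1344)
P = B + -2.68·ex + 2.99·ey = (-0.3421,3.6299)

-0.34 3.63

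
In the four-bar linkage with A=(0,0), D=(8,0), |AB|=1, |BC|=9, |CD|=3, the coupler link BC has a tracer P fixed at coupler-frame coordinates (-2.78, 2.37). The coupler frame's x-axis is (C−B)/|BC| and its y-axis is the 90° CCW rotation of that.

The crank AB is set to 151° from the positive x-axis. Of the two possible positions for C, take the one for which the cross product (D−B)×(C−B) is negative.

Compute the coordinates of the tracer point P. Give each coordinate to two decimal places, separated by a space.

A=(0,0), D=(8.00,0)
B = A + 1.00·(cos151°, sin151°) = (-0.8746, 0.4848)
|BD| = 8.8879
circle(B,9.00) ∩ circle(D,3.00): a=8.4944, h=2.9741
  candidates: C₊=(7.7694,2.9911) cross=26.433; C₋=(7.4449,-2.9482) cross=-26.433
  mode - wants cross < 0 → take C=(7.4449,-2.9482) (cross=-26.433)
ex = (C−B)/|BC| = (0.9244,-0.3814); ey = (0.3814,0.9244)
P = B + -2.78·ex + 2.37·ey = (-2.5404,3.7360)

-2.54 3.74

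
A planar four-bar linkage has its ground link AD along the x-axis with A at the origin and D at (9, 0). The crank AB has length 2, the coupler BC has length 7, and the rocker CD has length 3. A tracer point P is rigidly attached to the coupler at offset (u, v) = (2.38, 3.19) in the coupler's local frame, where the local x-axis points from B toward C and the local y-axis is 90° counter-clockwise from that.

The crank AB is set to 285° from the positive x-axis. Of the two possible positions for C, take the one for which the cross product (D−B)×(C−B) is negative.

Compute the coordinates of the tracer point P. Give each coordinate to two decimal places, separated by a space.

3.19 1.02

A=(0,0), D=(9.00,0)
B = A + 2.00·(cos285°, sin285°) = (0.5176, -1.9319)
|BD| = 8.6996
circle(B,7.00) ∩ circle(D,3.00): a=6.6487, h=2.1896
  candidates: C₊=(6.5142,1.6795) cross=19.048; C₋=(7.4866,-2.5903) cross=-19.048
  mode - wants cross < 0 → take C=(7.4866,-2.5903) (cross=-19.048)
ex = (C−B)/|BC| = (0.9956,-0.0941); ey = (0.0941,0.9956)
P = B + 2.38·ex + 3.19·ey = (3.1871,1.0201)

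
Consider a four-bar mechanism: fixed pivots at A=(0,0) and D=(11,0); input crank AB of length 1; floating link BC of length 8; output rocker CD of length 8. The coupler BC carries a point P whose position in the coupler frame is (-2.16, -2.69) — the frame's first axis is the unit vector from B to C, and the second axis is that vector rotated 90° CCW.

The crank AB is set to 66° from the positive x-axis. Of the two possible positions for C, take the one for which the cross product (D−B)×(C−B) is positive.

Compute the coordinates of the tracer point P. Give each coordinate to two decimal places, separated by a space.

A=(0,0), D=(11.00,0)
B = A + 1.00·(cos66°, sin66°) = (0.4067, 0.9135)
|BD| = 10.6326
circle(B,8.00) ∩ circle(D,8.00): a=5.3163, h=5.9780
  candidates: C₊=(6.2170,6.4127) cross=63.562; C₋=(5.1897,-5.4992) cross=-63.562
  mode + wants cross > 0 → take C=(6.2170,6.4127) (cross=63.562)
ex = (C−B)/|BC| = (0.7263,0.6874); ey = (-0.6874,0.7263)
P = B + -2.16·ex + -2.69·ey = (0.6871,-2.5249)

0.69 -2.52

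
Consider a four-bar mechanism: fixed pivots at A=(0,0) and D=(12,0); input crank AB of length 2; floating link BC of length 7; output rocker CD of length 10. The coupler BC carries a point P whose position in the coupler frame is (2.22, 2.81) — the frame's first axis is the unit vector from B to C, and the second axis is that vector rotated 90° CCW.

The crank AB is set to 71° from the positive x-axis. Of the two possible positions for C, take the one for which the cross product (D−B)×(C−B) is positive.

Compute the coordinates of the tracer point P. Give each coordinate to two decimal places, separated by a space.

A=(0,0), D=(12.00,0)
B = A + 2.00·(cos71°, sin71°) = (0.6511, 1.8910)
|BD| = 11.5053
circle(B,7.00) ∩ circle(D,10.00): a=3.5363, h=6.0411
  candidates: C₊=(5.1323,7.2687) cross=69.505; C₋=(3.1464,-4.6491) cross=-69.505
  mode + wants cross > 0 → take C=(5.1323,7.2687) (cross=69.505)
ex = (C−B)/|BC| = (0.6402,0.7682); ey = (-0.7682,0.6402)
P = B + 2.22·ex + 2.81·ey = (-0.0865,5.3954)

-0.09 5.40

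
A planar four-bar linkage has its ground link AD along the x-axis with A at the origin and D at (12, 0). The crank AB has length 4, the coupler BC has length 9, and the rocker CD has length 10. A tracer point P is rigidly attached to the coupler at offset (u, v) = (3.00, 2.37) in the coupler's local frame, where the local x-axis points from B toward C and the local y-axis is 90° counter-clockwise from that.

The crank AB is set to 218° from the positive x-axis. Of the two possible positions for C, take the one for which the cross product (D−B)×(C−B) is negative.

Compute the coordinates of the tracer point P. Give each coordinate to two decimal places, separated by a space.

0.62 -1.85

A=(0,0), D=(12.00,0)
B = A + 4.00·(cos218°, sin218°) = (-3.1520, -2.4626)
|BD| = 15.3509
circle(B,9.00) ∩ circle(D,10.00): a=7.0566, h=5.5861
  candidates: C₊=(2.9170,4.1832) cross=85.752; C₋=(4.7093,-6.8444) cross=-85.752
  mode - wants cross < 0 → take C=(4.7093,-6.8444) (cross=-85.752)
ex = (C−B)/|BC| = (0.8735,-0.4869); ey = (0.4869,0.8735)
P = B + 3.00·ex + 2.37·ey = (0.6223,-1.8531)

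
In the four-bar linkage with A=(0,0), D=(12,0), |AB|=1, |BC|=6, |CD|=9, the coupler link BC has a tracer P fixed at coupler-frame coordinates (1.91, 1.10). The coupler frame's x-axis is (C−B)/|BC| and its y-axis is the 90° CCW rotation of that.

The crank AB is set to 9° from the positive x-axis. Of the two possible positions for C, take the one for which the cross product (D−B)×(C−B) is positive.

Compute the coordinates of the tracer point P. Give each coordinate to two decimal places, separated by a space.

A=(0,0), D=(12.00,0)
B = A + 1.00·(cos9°, sin9°) = (0.9877, 0.1564)
|BD| = 11.0134
circle(B,6.00) ∩ circle(D,9.00): a=3.4637, h=4.8992
  candidates: C₊=(4.5207,5.0060) cross=53.957; C₋=(4.3815,-4.7915) cross=-53.957
  mode + wants cross > 0 → take C=(4.5207,5.0060) (cross=53.957)
ex = (C−B)/|BC| = (0.5888,0.8083); ey = (-0.8083,0.5888)
P = B + 1.91·ex + 1.10·ey = (1.2233,2.3479)

1.22 2.35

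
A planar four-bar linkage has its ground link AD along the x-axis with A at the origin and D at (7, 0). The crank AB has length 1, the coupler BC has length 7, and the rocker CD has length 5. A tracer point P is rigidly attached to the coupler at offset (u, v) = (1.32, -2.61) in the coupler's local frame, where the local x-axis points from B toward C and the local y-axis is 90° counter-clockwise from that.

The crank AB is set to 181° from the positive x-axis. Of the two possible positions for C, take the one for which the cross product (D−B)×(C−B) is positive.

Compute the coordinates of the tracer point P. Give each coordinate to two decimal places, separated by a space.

1.65 -1.25

A=(0,0), D=(7.00,0)
B = A + 1.00·(cos181°, sin181°) = (-0.9998, -0.0175)
|BD| = 7.9999
circle(B,7.00) ∩ circle(D,5.00): a=5.5000, h=4.3302
  candidates: C₊=(4.4907,4.3247) cross=34.641; C₋=(4.5095,-4.3356) cross=-34.641
  mode + wants cross > 0 → take C=(4.4907,4.3247) (cross=34.641)
ex = (C−B)/|BC| = (0.7844,0.6203); ey = (-0.6203,0.7844)
P = B + 1.32·ex + -2.61·ey = (1.6545,-1.2458)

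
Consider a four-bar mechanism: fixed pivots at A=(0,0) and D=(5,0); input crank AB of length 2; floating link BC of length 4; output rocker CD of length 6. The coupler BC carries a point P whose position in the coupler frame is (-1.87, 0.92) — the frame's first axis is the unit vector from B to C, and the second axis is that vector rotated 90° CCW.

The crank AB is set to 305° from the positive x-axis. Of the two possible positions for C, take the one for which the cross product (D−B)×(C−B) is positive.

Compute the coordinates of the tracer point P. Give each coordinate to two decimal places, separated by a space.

A=(0,0), D=(5.00,0)
B = A + 2.00·(cos305°, sin305°) = (1.1472, -1.6383)
|BD| = 4.1867
circle(B,4.00) ∩ circle(D,6.00): a=-0.2952, h=3.9891
  candidates: C₊=(-0.6855,1.9172) cross=16.701; C₋=(2.4365,-5.4248) cross=-16.701
  mode + wants cross > 0 → take C=(-0.6855,1.9172) (cross=16.701)
ex = (C−B)/|BC| = (-0.4582,0.8889); ey = (-0.8889,-0.4582)
P = B + -1.87·ex + 0.92·ey = (1.1861,-3.7220)

1.19 -3.72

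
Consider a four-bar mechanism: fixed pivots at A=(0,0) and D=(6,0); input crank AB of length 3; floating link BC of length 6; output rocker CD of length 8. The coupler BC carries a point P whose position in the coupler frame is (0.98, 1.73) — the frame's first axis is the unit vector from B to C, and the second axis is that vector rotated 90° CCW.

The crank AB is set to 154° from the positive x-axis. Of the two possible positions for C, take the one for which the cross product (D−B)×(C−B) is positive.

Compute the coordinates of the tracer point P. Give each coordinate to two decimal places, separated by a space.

A=(0,0), D=(6.00,0)
B = A + 3.00·(cos154°, sin154°) = (-2.6964, 1.3151)
|BD| = 8.7953
circle(B,6.00) ∩ circle(D,8.00): a=2.8059, h=5.3035
  candidates: C₊=(0.8709,6.1394) cross=46.646; C₋=(-0.7151,-4.3483) cross=-46.646
  mode + wants cross > 0 → take C=(0.8709,6.1394) (cross=46.646)
ex = (C−B)/|BC| = (0.5946,0.8041); ey = (-0.8041,0.5946)
P = B + 0.98·ex + 1.73·ey = (-3.5047,3.1317)

-3.50 3.13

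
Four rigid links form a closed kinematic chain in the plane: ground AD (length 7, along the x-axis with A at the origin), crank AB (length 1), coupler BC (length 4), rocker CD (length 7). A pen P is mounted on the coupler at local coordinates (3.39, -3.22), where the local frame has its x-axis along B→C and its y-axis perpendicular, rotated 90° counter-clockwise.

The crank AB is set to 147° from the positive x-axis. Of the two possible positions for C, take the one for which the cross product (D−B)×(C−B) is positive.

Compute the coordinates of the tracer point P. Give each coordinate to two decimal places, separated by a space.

3.67 1.78

A=(0,0), D=(7.00,0)
B = A + 1.00·(cos147°, sin147°) = (-0.8387, 0.5446)
|BD| = 7.8576
circle(B,4.00) ∩ circle(D,7.00): a=1.8289, h=3.5574
  candidates: C₊=(1.2324,3.9667) cross=27.953; C₋=(0.7393,-3.1310) cross=-27.953
  mode + wants cross > 0 → take C=(1.2324,3.9667) (cross=27.953)
ex = (C−B)/|BC| = (0.5178,0.8555); ey = (-0.8555,0.5178)
P = B + 3.39·ex + -3.22·ey = (3.6713,1.7776)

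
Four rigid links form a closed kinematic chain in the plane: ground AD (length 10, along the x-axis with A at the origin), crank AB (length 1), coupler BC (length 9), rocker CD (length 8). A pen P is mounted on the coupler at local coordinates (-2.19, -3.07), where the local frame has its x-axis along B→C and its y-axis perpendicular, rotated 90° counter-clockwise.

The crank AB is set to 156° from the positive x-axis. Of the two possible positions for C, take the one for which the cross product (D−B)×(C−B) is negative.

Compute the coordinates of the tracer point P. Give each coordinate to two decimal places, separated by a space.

A=(0,0), D=(10.00,0)
B = A + 1.00·(cos156°, sin156°) = (-0.9135, 0.4067)
|BD| = 10.9211
circle(B,9.00) ∩ circle(D,8.00): a=6.2389, h=6.4866
  candidates: C₊=(5.5626,6.6565) cross=70.841; C₋=(5.0794,-6.3078) cross=-70.841
  mode - wants cross < 0 → take C=(5.0794,-6.3078) (cross=-70.841)
ex = (C−B)/|BC| = (0.6659,-0.7461); ey = (0.7461,0.6659)
P = B + -2.19·ex + -3.07·ey = (-4.6622,-0.0037)

-4.66 -0.00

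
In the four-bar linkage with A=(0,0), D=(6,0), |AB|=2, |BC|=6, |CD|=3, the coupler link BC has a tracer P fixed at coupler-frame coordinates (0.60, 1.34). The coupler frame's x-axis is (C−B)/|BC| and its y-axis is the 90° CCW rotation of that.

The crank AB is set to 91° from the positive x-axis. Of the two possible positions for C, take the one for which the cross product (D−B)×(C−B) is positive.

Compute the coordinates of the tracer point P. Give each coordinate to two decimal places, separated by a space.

A=(0,0), D=(6.00,0)
B = A + 2.00·(cos91°, sin91°) = (-0.0349, 1.9997)
|BD| = 6.3576
circle(B,6.00) ∩ circle(D,3.00): a=5.3022, h=2.8082
  candidates: C₊=(5.8815,2.9977) cross=17.854; C₋=(4.1149,-2.3338) cross=-17.854
  mode + wants cross > 0 → take C=(5.8815,2.9977) (cross=17.854)
ex = (C−B)/|BC| = (0.9861,0.1663); ey = (-0.1663,0.9861)
P = B + 0.60·ex + 1.34·ey = (0.3339,3.4208)

0.33 3.42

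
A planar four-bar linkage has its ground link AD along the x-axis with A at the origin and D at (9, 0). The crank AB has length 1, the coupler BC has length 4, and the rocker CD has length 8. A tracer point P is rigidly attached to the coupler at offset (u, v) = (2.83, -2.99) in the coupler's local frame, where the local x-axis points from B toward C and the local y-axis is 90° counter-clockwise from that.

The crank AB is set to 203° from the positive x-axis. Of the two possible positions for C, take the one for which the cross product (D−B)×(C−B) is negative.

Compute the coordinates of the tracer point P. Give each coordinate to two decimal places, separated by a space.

-1.26 -4.49

A=(0,0), D=(9.00,0)
B = A + 1.00·(cos203°, sin203°) = (-0.9205, -0.3907)
|BD| = 9.9282
circle(B,4.00) ∩ circle(D,8.00): a=2.5467, h=3.0845
  candidates: C₊=(1.5029,2.7916) cross=30.623; C₋=(1.7457,-3.3726) cross=-30.623
  mode - wants cross < 0 → take C=(1.7457,-3.3726) (cross=-30.623)
ex = (C−B)/|BC| = (0.6665,-0.7455); ey = (0.7455,0.6665)
P = B + 2.83·ex + -2.99·ey = (-1.2631,-4.4934)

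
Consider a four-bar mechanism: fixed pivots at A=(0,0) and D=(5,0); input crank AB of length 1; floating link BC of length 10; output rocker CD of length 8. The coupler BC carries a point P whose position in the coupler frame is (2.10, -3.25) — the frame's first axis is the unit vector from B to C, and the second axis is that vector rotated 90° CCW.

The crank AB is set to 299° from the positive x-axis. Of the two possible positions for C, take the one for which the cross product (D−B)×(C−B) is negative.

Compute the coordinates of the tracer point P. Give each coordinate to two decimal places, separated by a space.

A=(0,0), D=(5.00,0)
B = A + 1.00·(cos299°, sin299°) = (0.4848, -0.8746)
|BD| = 4.5991
circle(B,10.00) ∩ circle(D,8.00): a=6.2134, h=7.8354
  candidates: C₊=(5.0947,7.9994) cross=36.036; C₋=(8.0749,-7.3855) cross=-36.036
  mode - wants cross < 0 → take C=(8.0749,-7.3855) (cross=-36.036)
ex = (C−B)/|BC| = (0.7590,-0.6511); ey = (0.6511,0.7590)
P = B + 2.10·ex + -3.25·ey = (-0.0373,-4.7087)

-0.04 -4.71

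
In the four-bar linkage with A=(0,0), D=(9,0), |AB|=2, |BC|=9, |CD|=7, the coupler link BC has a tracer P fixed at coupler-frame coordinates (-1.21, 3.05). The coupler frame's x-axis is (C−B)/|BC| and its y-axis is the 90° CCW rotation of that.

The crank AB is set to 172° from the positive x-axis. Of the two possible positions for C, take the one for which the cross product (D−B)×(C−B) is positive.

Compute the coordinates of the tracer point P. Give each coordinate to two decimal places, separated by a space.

-4.81 1.94

A=(0,0), D=(9.00,0)
B = A + 2.00·(cos172°, sin172°) = (-1.9805, 0.2783)
|BD| = 10.9841
circle(B,9.00) ∩ circle(D,7.00): a=6.9487, h=5.7198
  candidates: C₊=(5.1109,5.8202) cross=62.826; C₋=(4.8210,-5.6157) cross=-62.826
  mode + wants cross > 0 → take C=(5.1109,5.8202) (cross=62.826)
ex = (C−B)/|BC| = (0.7879,0.6158); ey = (-0.6158,0.7879)
P = B + -1.21·ex + 3.05·ey = (-4.8120,1.9365)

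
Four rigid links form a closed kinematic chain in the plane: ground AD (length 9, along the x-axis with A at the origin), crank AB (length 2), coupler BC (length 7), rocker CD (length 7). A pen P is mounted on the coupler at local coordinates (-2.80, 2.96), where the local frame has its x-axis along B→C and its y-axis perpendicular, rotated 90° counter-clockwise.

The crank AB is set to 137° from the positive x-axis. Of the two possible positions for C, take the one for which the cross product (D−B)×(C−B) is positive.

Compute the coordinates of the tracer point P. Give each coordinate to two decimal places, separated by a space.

A=(0,0), D=(9.00,0)
B = A + 2.00·(cos137°, sin137°) = (-1.4627, 1.3640)
|BD| = 10.5512
circle(B,7.00) ∩ circle(D,7.00): a=5.2756, h=4.6008
  candidates: C₊=(4.3634,5.2442) cross=48.545; C₋=(3.1739,-3.8802) cross=-48.545
  mode + wants cross > 0 → take C=(4.3634,5.2442) (cross=48.545)
ex = (C−B)/|BC| = (0.8323,0.5543); ey = (-0.5543,0.8323)
P = B + -2.80·ex + 2.96·ey = (-5.4339,2.2755)

-5.43 2.28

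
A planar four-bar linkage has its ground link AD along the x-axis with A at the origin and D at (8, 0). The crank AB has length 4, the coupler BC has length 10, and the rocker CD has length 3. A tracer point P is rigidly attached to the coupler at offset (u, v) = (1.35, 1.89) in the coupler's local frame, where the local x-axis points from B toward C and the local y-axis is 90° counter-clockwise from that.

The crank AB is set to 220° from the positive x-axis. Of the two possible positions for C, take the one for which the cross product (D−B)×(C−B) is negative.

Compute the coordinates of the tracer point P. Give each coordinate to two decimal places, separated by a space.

A=(0,0), D=(8.00,0)
B = A + 4.00·(cos220°, sin220°) = (-3.0642, -2.5712)
|BD| = 11.3590
circle(B,10.00) ∩ circle(D,3.00): a=9.6851, h=2.4896
  candidates: C₊=(5.8060,2.0461) cross=28.280; C₋=(6.9331,-2.8039) cross=-28.280
  mode - wants cross < 0 → take C=(6.9331,-2.8039) (cross=-28.280)
ex = (C−B)/|BC| = (0.9997,-0.0233); ey = (0.0233,0.9997)
P = B + 1.35·ex + 1.89·ey = (-1.6706,-0.7131)

-1.67 -0.71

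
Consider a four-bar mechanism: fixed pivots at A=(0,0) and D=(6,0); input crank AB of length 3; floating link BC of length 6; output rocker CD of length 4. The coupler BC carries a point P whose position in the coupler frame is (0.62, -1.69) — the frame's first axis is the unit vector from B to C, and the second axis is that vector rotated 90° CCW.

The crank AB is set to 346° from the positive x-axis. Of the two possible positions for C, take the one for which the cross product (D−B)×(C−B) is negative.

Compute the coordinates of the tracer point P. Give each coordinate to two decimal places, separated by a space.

A=(0,0), D=(6.00,0)
B = A + 3.00·(cos346°, sin346°) = (2.9109, -0.7258)
|BD| = 3.1732
circle(B,6.00) ∩ circle(D,4.00): a=4.7380, h=3.6812
  candidates: C₊=(6.6813,3.9415) cross=11.681; C₋=(8.3652,-3.2258) cross=-11.681
  mode - wants cross < 0 → take C=(8.3652,-3.2258) (cross=-11.681)
ex = (C−B)/|BC| = (0.9091,-0.4167); ey = (0.4167,0.9091)
P = B + 0.62·ex + -1.69·ey = (2.7703,-2.5204)

2.77 -2.52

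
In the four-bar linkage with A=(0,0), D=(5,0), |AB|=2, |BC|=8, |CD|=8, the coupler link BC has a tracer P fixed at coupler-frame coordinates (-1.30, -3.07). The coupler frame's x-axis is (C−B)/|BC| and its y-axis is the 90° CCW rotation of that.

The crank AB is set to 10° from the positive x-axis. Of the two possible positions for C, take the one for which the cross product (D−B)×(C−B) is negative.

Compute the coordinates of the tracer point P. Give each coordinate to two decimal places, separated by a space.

-1.19 1.41

A=(0,0), D=(5.00,0)
B = A + 2.00·(cos10°, sin10°) = (1.9696, 0.3473)
|BD| = 3.0502
circle(B,8.00) ∩ circle(D,8.00): a=1.5251, h=7.8533
  candidates: C₊=(4.3790,7.9759) cross=23.954; C₋=(2.5906,-7.6286) cross=-23.954
  mode - wants cross < 0 → take C=(2.5906,-7.6286) (cross=-23.954)
ex = (C−B)/|BC| = (0.0776,-0.9970); ey = (0.9970,0.0776)
P = B + -1.30·ex + -3.07·ey = (-1.1920,1.4051)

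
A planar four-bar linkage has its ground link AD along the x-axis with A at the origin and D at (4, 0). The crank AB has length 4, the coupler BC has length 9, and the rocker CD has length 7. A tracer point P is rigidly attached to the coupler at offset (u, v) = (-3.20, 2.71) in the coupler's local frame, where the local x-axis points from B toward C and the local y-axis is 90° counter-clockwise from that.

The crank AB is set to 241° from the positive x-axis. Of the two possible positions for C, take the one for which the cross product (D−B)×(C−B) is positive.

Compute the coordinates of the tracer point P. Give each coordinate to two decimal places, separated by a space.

A=(0,0), D=(4.00,0)
B = A + 4.00·(cos241°, sin241°) = (-1.9392, -3.4985)
|BD| = 6.8930
circle(B,9.00) ∩ circle(D,7.00): a=5.7677, h=6.9090
  candidates: C₊=(-0.4762,5.3818) cross=47.624; C₋=(6.5369,-6.5241) cross=-47.624
  mode + wants cross > 0 → take C=(-0.4762,5.3818) (cross=47.624)
ex = (C−B)/|BC| = (0.1626,0.9867); ey = (-0.9867,0.1626)
P = B + -3.20·ex + 2.71·ey = (-5.1334,-6.2154)

-5.13 -6.22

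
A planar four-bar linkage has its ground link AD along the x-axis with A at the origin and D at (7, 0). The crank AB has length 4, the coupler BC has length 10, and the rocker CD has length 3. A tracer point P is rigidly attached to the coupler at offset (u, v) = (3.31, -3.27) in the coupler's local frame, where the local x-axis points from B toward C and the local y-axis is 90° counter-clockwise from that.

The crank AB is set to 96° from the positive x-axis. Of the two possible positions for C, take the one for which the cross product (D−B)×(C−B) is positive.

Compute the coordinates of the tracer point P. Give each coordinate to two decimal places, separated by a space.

A=(0,0), D=(7.00,0)
B = A + 4.00·(cos96°, sin96°) = (-0.4181, 3.9781)
|BD| = 8.4175
circle(B,10.00) ∩ circle(D,3.00): a=9.6142, h=2.7510
  candidates: C₊=(9.3547,1.8588) cross=23.156; C₋=(6.7545,-2.9899) cross=-23.156
  mode + wants cross > 0 → take C=(9.3547,1.8588) (cross=23.156)
ex = (C−B)/|BC| = (0.9773,-0.2119); ey = (0.2119,0.9773)
P = B + 3.31·ex + -3.27·ey = (2.1237,0.0809)

2.12 0.08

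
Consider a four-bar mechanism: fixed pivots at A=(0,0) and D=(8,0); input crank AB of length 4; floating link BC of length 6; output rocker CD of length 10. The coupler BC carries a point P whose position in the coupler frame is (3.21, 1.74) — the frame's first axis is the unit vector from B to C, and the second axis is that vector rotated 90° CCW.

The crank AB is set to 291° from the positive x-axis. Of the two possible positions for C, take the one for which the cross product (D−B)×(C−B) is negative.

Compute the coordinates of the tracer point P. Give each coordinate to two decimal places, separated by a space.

A=(0,0), D=(8.00,0)
B = A + 4.00·(cos291°, sin291°) = (1.4335, -3.7343)
|BD| = 7.5541
circle(B,6.00) ∩ circle(D,10.00): a=-0.4591, h=5.9824
  candidates: C₊=(-1.9229,1.2391) cross=45.192; C₋=(3.9918,-9.1616) cross=-45.192
  mode - wants cross < 0 → take C=(3.9918,-9.1616) (cross=-45.192)
ex = (C−B)/|BC| = (0.4264,-0.9045); ey = (0.9045,0.4264)
P = B + 3.21·ex + 1.74·ey = (4.3761,-5.8960)

4.38 -5.90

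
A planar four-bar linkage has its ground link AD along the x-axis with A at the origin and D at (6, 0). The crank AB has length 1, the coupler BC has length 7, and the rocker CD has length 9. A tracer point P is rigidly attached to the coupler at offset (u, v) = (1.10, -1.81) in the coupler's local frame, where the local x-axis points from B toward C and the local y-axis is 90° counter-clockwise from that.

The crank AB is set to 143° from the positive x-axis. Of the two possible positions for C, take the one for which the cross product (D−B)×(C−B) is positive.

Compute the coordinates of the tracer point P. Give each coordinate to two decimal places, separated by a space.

1.22 1.24

A=(0,0), D=(6.00,0)
B = A + 1.00·(cos143°, sin143°) = (-0.7986, 0.6018)
|BD| = 6.8252
circle(B,7.00) ∩ circle(D,9.00): a=1.0684, h=6.9180
  candidates: C₊=(0.8756,7.3987) cross=47.217; C₋=(-0.3444,-6.3834) cross=-47.217
  mode + wants cross > 0 → take C=(0.8756,7.3987) (cross=47.217)
ex = (C−B)/|BC| = (0.2392,0.9710); ey = (-0.9710,0.2392)
P = B + 1.10·ex + -1.81·ey = (1.2219,1.2370)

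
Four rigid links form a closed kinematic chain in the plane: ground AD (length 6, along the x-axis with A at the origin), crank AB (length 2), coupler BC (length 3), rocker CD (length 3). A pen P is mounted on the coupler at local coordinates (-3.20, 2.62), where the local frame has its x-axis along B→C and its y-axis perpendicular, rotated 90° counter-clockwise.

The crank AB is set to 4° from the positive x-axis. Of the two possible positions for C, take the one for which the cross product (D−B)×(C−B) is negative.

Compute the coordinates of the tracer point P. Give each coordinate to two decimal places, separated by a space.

A=(0,0), D=(6.00,0)
B = A + 2.00·(cos4°, sin4°) = (1.9951, 0.1395)
|BD| = 4.0073
circle(B,3.00) ∩ circle(D,3.00): a=2.0037, h=2.2328
  candidates: C₊=(4.0753,2.3012) cross=8.947; C₋=(3.9198,-2.1617) cross=-8.947
  mode - wants cross < 0 → take C=(3.9198,-2.1617) (cross=-8.947)
ex = (C−B)/|BC| = (0.6416,-0.7671); ey = (0.7671,0.6416)
P = B + -3.20·ex + 2.62·ey = (1.9518,4.2750)

1.95 4.28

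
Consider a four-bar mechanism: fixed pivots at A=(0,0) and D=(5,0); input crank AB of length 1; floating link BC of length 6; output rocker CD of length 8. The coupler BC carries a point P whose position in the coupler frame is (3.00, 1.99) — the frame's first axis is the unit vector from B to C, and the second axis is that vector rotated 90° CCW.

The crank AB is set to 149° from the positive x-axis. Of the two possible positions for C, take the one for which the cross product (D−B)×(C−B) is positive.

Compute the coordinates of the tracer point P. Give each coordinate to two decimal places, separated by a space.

-2.27 3.82

A=(0,0), D=(5.00,0)
B = A + 1.00·(cos149°, sin149°) = (-0.8572, 0.5150)
|BD| = 5.8798
circle(B,6.00) ∩ circle(D,8.00): a=0.5588, h=5.9739
  candidates: C₊=(0.2228,6.4170) cross=35.125; C₋=(-0.8238,-5.4849) cross=-35.125
  mode + wants cross > 0 → take C=(0.2228,6.4170) (cross=35.125)
ex = (C−B)/|BC| = (0.1800,0.9837); ey = (-0.9837,0.1800)
P = B + 3.00·ex + 1.99·ey = (-2.2747,3.8242)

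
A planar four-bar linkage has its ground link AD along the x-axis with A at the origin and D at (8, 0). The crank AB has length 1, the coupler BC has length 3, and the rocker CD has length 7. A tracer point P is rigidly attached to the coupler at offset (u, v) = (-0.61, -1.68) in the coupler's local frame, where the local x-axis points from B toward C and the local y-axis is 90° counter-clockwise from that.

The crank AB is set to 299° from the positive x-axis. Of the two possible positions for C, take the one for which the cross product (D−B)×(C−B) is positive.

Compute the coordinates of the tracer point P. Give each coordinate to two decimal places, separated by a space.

A=(0,0), D=(8.00,0)
B = A + 1.00·(cos299°, sin299°) = (0.4848, -0.8746)
|BD| = 7.5659
circle(B,3.00) ∩ circle(D,7.00): a=1.1395, h=2.7752
  candidates: C₊=(1.2959,2.0137) cross=20.997; C₋=(1.9375,-3.4994) cross=-20.997
  mode + wants cross > 0 → take C=(1.2959,2.0137) (cross=20.997)
ex = (C−B)/|BC| = (0.2704,0.9628); ey = (-0.9628,0.2704)
P = B + -0.61·ex + -1.68·ey = (1.9373,-1.9161)

1.94 -1.92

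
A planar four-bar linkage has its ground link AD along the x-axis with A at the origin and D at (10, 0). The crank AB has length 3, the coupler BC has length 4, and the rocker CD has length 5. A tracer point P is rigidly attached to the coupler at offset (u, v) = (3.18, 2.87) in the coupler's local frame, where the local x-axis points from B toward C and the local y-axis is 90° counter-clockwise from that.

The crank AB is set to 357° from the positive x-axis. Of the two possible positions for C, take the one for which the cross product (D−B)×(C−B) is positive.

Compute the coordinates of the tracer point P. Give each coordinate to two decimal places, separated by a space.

A=(0,0), D=(10.00,0)
B = A + 3.00·(cos357°, sin357°) = (2.9959, -0.1570)
|BD| = 7.0059
circle(B,4.00) ∩ circle(D,5.00): a=2.8606, h=2.7959
  candidates: C₊=(5.7931,2.7023) cross=19.587; C₋=(5.9184,-2.8881) cross=-19.587
  mode + wants cross > 0 → take C=(5.7931,2.7023) (cross=19.587)
ex = (C−B)/|BC| = (0.6993,0.7148); ey = (-0.7148,0.6993)
P = B + 3.18·ex + 2.87·ey = (3.1682,4.1231)

3.17 4.12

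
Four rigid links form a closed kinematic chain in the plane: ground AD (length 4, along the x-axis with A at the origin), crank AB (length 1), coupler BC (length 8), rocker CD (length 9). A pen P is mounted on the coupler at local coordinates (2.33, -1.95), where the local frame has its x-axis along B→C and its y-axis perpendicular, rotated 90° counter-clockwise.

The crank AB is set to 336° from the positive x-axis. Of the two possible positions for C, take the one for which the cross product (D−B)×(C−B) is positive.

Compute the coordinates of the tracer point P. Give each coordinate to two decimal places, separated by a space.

A=(0,0), D=(4.00,0)
B = A + 1.00·(cos336°, sin336°) = (0.9135, -0.4067)
|BD| = 3.1131
circle(B,8.00) ∩ circle(D,9.00): a=-1.1738, h=7.9134
  candidates: C₊=(-1.2841,7.2855) cross=24.636; C₋=(0.7837,-8.4057) cross=-24.636
  mode + wants cross > 0 → take C=(-1.2841,7.2855) (cross=24.636)
ex = (C−B)/|BC| = (-0.2747,0.9615); ey = (-0.9615,-0.2747)
P = B + 2.33·ex + -1.95·ey = (2.1485,2.3693)

2.15 2.37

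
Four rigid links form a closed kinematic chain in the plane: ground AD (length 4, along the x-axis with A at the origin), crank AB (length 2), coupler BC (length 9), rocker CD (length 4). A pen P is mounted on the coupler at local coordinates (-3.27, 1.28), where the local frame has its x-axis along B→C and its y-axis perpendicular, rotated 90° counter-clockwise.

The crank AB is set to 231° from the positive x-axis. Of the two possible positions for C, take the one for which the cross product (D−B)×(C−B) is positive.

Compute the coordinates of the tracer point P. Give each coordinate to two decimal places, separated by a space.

-4.71 -2.21

A=(0,0), D=(4.00,0)
B = A + 2.00·(cos231°, sin231°) = (-1.2586, -1.5543)
|BD| = 5.4835
circle(B,9.00) ∩ circle(D,4.00): a=8.6686, h=2.4198
  candidates: C₊=(6.3686,3.2233) cross=13.269; C₋=(7.7403,-1.4177) cross=-13.269
  mode + wants cross > 0 → take C=(6.3686,3.2233) (cross=13.269)
ex = (C−B)/|BC| = (0.8475,0.5308); ey = (-0.5308,0.8475)
P = B + -3.27·ex + 1.28·ey = (-4.7093,-2.2054)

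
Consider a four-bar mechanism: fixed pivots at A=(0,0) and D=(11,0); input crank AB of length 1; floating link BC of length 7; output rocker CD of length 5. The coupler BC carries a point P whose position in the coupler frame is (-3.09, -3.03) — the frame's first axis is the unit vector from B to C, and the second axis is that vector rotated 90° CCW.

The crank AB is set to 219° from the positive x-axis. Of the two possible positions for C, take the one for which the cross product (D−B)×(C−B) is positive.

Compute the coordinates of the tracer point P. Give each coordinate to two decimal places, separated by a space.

-3.17 -4.24

A=(0,0), D=(11.00,0)
B = A + 1.00·(cos219°, sin219°) = (-0.7771, -0.6293)
|BD| = 11.7939
circle(B,7.00) ∩ circle(D,5.00): a=6.9144, h=1.0911
  candidates: C₊=(6.0692,0.8292) cross=12.868; C₋=(6.1857,-1.3499) cross=-12.868
  mode + wants cross > 0 → take C=(6.0692,0.8292) (cross=12.868)
ex = (C−B)/|BC| = (0.9781,0.2084); ey = (-0.2084,0.9781)
P = B + -3.09·ex + -3.03·ey = (-3.1680,-4.2366)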